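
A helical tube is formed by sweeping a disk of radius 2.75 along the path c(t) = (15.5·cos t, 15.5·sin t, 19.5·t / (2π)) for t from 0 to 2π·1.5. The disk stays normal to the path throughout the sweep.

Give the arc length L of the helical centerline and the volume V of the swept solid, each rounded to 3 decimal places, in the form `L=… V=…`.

2πR = 2π·15.5 = 97.389372
per-turn = √(97.389372² + 19.5²) = √(9484.6898 + 380.25) = √9864.9398 = 99.322403
L = 1.5 × 99.322403 = 148.983605
V = π·2.75² × L = 23.758294 × 148.983605 = 3539.596359

L=148.984 V=3539.596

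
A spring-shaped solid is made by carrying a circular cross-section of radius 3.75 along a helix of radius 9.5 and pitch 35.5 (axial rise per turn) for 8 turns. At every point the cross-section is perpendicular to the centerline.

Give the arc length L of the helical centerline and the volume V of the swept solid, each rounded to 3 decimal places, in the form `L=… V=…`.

L=555.593 V=24545.337

2πR = 2π·9.5 = 59.690260
per-turn = √(59.690260² + 35.5²) = √(3562.9272 + 1260.25) = √4823.1772 = 69.449098
L = 8 × 69.449098 = 555.592783
V = π·3.75² × L = 44.178647 × 555.592783 = 24545.337247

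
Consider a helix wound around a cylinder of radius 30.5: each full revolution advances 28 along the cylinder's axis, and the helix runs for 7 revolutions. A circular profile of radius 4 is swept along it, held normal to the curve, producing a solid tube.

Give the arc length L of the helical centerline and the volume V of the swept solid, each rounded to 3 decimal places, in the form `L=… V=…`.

2πR = 2π·30.5 = 191.637152
per-turn = √(191.637152² + 28²) = √(36724.7980 + 784) = √37508.7980 = 193.671882
L = 7 × 193.671882 = 1355.703176
V = π·4² × L = 50.265482 × 1355.703176 = 68145.074200

L=1355.703 V=68145.074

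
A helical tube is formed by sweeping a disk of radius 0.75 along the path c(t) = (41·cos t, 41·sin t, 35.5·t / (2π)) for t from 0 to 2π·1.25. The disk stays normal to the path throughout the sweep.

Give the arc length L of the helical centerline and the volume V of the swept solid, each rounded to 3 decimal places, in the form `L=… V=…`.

2πR = 2π·41 = 257.610598
per-turn = √(257.610598² + 35.5²) = √(66363.2200 + 1260.25) = √67623.4700 = 260.045131
L = 1.25 × 260.045131 = 325.056413
V = π·0.75² × L = 1.767146 × 325.056413 = 574.422098

L=325.056 V=574.422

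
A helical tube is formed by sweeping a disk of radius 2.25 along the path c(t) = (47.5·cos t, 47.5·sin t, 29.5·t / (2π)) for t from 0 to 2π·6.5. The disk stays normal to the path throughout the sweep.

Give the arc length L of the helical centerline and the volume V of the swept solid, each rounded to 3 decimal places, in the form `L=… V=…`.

L=1949.387 V=31003.662

2πR = 2π·47.5 = 298.451302
per-turn = √(298.451302² + 29.5²) = √(89073.1797 + 870.25) = √89943.4297 = 299.905701
L = 6.5 × 299.905701 = 1949.387059
V = π·2.25² × L = 15.904313 × 1949.387059 = 31003.661571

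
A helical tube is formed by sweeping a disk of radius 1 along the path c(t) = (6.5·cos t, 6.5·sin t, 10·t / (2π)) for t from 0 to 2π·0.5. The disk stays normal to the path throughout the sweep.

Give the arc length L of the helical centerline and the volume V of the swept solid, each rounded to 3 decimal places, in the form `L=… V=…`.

L=21.024 V=66.048

2πR = 2π·6.5 = 40.840704
per-turn = √(40.840704² + 10²) = √(1667.9631 + 100) = √1767.9631 = 42.047154
L = 0.5 × 42.047154 = 21.023577
V = π·1² × L = 3.141593 × 21.023577 = 66.047515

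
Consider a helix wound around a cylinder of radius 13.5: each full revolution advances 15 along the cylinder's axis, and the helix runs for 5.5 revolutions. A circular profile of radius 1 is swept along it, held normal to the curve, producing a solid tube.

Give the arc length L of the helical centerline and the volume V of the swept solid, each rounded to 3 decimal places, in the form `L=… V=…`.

2πR = 2π·13.5 = 84.823002
per-turn = √(84.823002² + 15²) = √(7194.9416 + 225) = √7419.9416 = 86.139083
L = 5.5 × 86.139083 = 473.764956
V = π·1² × L = 3.141593 × 473.764956 = 1488.376506

L=473.765 V=1488.377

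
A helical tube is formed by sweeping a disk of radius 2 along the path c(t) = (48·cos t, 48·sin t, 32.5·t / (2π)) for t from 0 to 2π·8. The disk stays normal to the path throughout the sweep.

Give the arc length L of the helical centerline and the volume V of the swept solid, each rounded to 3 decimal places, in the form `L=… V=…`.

2πR = 2π·48 = 301.592895
per-turn = √(301.592895² + 32.5²) = √(90958.2742 + 1056.25) = √92014.5242 = 303.338959
L = 8 × 303.338959 = 2426.711673
V = π·2² × L = 12.566371 × 2426.711673 = 30494.958263

L=2426.712 V=30494.958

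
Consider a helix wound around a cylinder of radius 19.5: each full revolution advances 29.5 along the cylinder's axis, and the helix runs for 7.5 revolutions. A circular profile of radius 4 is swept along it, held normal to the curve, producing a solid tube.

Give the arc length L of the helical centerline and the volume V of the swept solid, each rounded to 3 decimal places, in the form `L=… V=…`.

2πR = 2π·19.5 = 122.522113
per-turn = √(122.522113² + 29.5²) = √(15011.6683 + 870.25) = √15881.9183 = 126.023483
L = 7.5 × 126.023483 = 945.176123
V = π·4² × L = 50.265482 × 945.176123 = 47509.733845

L=945.176 V=47509.734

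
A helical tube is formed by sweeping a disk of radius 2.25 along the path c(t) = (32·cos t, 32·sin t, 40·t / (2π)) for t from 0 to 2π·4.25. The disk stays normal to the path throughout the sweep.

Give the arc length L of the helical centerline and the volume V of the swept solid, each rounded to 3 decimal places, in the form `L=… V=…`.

L=871.259 V=13856.781

2πR = 2π·32 = 201.061930
per-turn = √(201.061930² + 40²) = √(40425.8996 + 1600) = √42025.8996 = 205.002194
L = 4.25 × 205.002194 = 871.259325
V = π·2.25² × L = 15.904313 × 871.259325 = 13856.780848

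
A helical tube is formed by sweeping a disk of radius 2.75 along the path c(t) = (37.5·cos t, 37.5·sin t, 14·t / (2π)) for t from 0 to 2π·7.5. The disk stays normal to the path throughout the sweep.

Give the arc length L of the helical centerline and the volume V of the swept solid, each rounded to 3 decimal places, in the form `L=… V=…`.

L=1770.263 V=42058.419

2πR = 2π·37.5 = 235.619449
per-turn = √(235.619449² + 14²) = √(55516.5248 + 196) = √55712.5248 = 236.035007
L = 7.5 × 236.035007 = 1770.262556
V = π·2.75² × L = 23.758294 × 1770.262556 = 42058.419049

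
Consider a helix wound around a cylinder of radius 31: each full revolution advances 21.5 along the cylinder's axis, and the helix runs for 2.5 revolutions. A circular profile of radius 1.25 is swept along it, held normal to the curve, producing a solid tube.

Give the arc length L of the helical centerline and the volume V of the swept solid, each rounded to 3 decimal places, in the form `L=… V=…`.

2πR = 2π·31 = 194.778745
per-turn = √(194.778745² + 21.5²) = √(37938.7593 + 462.25) = √38401.0093 = 195.961755
L = 2.5 × 195.961755 = 489.904387
V = π·1.25² × L = 4.908739 × 489.904387 = 2404.812535

L=489.904 V=2404.813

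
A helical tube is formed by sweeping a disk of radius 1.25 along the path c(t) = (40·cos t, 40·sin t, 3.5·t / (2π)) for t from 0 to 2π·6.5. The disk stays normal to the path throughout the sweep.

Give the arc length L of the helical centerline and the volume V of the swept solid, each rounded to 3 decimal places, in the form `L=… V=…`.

2πR = 2π·40 = 251.327412
per-turn = √(251.327412² + 3.5²) = √(63165.4682 + 12.25) = √63177.7182 = 251.351782
L = 6.5 × 251.351782 = 1633.786581
V = π·1.25² × L = 4.908739 × 1633.786581 = 8019.831126

L=1633.787 V=8019.831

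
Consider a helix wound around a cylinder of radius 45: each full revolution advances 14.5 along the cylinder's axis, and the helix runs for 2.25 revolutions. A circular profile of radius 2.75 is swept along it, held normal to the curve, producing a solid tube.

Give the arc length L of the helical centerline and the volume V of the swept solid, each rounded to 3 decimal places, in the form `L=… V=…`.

2πR = 2π·45 = 282.743339
per-turn = √(282.743339² + 14.5²) = √(79943.7956 + 210.25) = √80154.0456 = 283.114898
L = 2.25 × 283.114898 = 637.008521
V = π·2.75² × L = 23.758294 × 637.008521 = 15134.236010

L=637.009 V=15134.236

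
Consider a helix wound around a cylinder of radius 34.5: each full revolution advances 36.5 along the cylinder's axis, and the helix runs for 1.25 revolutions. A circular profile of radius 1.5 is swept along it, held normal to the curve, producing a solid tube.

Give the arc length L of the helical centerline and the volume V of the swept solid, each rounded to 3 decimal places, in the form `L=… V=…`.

L=274.777 V=1942.282

2πR = 2π·34.5 = 216.769893
per-turn = √(216.769893² + 36.5²) = √(46989.1866 + 1332.25) = √48321.4366 = 219.821374
L = 1.25 × 219.821374 = 274.776718
V = π·1.5² × L = 7.068583 × 274.776718 = 1942.282165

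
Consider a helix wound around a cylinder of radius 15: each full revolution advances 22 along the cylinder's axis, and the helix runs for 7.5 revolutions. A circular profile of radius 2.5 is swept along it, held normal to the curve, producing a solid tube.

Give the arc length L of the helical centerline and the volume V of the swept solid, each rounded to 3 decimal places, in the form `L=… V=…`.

2πR = 2π·15 = 94.247780
per-turn = √(94.247780² + 22²) = √(8882.6440 + 484) = √9366.6440 = 96.781424
L = 7.5 × 96.781424 = 725.860677
V = π·2.5² × L = 19.634954 × 725.860677 = 14252.241070

L=725.861 V=14252.241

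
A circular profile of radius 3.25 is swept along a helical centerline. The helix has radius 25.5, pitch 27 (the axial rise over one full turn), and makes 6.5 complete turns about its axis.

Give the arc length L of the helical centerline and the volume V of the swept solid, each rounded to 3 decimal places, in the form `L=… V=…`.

2πR = 2π·25.5 = 160.221225
per-turn = √(160.221225² + 27²) = √(25670.8410 + 729) = √26399.8410 = 162.480279
L = 6.5 × 162.480279 = 1056.121813
V = π·3.25² × L = 33.183072 × 1056.121813 = 35045.366593

L=1056.122 V=35045.367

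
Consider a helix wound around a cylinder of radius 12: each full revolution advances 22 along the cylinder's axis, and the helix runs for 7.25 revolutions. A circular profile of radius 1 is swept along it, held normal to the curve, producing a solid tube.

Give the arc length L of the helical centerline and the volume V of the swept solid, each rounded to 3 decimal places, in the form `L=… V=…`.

L=569.432 V=1788.922

2πR = 2π·12 = 75.398224
per-turn = √(75.398224² + 22²) = √(5684.8921 + 484) = √6168.8921 = 78.542295
L = 7.25 × 78.542295 = 569.431640
V = π·1² × L = 3.141593 × 569.431640 = 1788.922258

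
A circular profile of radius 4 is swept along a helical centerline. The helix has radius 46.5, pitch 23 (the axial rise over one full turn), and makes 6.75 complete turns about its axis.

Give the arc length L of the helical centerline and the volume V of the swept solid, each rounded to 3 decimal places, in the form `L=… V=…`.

2πR = 2π·46.5 = 292.168117
per-turn = √(292.168117² + 23²) = √(85362.2085 + 529) = √85891.2085 = 293.072019
L = 6.75 × 293.072019 = 1978.236130
V = π·4² × L = 50.265482 × 1978.236130 = 99436.993485

L=1978.236 V=99436.993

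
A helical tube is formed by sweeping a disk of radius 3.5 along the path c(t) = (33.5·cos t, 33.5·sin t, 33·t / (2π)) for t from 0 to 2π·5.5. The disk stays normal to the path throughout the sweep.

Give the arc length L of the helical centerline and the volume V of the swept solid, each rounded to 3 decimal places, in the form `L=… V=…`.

L=1171.818 V=45096.852

2πR = 2π·33.5 = 210.486708
per-turn = √(210.486708² + 33²) = √(44304.6542 + 1089) = √45393.6542 = 213.057866
L = 5.5 × 213.057866 = 1171.818262
V = π·3.5² × L = 38.484510 × 1171.818262 = 45096.851615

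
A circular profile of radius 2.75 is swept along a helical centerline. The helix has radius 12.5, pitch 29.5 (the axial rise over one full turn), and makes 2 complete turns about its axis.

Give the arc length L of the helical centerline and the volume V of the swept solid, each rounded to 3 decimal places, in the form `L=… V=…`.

L=167.795 V=3986.512

2πR = 2π·12.5 = 78.539816
per-turn = √(78.539816² + 29.5²) = √(6168.5028 + 870.25) = √7038.7528 = 83.897275
L = 2 × 83.897275 = 167.794550
V = π·2.75² × L = 23.758294 × 167.794550 = 3986.512324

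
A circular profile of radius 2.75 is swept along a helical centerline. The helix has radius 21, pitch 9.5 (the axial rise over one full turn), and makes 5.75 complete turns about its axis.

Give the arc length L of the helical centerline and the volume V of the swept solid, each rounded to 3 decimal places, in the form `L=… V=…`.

2πR = 2π·21 = 131.946891
per-turn = √(131.946891² + 9.5²) = √(17409.9822 + 90.25) = √17500.2322 = 132.288443
L = 5.75 × 132.288443 = 760.658548
V = π·2.75² × L = 23.758294 × 760.658548 = 18071.949742

L=760.659 V=18071.950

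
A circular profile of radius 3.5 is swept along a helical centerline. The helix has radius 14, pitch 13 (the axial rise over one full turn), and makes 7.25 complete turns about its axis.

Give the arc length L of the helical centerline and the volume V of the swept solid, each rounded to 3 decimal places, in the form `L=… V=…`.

2πR = 2π·14 = 87.964594
per-turn = √(87.964594² + 13²) = √(7737.7699 + 169) = √7906.7699 = 88.920019
L = 7.25 × 88.920019 = 644.670141
V = π·3.5² × L = 38.484510 × 644.670141 = 24809.814479

L=644.670 V=24809.814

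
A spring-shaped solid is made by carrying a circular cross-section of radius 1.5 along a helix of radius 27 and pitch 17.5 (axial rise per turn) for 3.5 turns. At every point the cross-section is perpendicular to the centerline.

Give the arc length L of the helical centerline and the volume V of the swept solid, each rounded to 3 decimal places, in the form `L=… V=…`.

2πR = 2π·27 = 169.646003
per-turn = √(169.646003² + 17.5²) = √(28779.7664 + 306.25) = √29086.0164 = 170.546230
L = 3.5 × 170.546230 = 596.911804
V = π·1.5² × L = 7.068583 × 596.911804 = 4219.320909

L=596.912 V=4219.321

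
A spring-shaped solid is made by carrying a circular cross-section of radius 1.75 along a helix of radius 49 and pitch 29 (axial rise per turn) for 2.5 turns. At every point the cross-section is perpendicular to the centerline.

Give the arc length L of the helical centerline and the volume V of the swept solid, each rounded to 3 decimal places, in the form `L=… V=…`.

L=773.097 V=7438.067

2πR = 2π·49 = 307.876080
per-turn = √(307.876080² + 29²) = √(94787.6807 + 841) = √95628.6807 = 309.238873
L = 2.5 × 309.238873 = 773.097183
V = π·1.75² × L = 9.621128 × 773.097183 = 7438.066568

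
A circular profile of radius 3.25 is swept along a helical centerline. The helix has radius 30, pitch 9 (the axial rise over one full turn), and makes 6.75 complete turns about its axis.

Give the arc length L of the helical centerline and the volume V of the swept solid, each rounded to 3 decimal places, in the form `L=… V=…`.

2πR = 2π·30 = 188.495559
per-turn = √(188.495559² + 9²) = √(35530.5758 + 81) = √35611.5758 = 188.710296
L = 6.75 × 188.710296 = 1273.794498
V = π·3.25² × L = 33.183072 × 1273.794498 = 42268.415071

L=1273.794 V=42268.415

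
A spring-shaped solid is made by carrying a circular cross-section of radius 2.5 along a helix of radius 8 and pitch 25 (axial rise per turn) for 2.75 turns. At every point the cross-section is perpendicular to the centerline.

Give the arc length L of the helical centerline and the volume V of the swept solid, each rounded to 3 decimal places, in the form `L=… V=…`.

L=154.383 V=3031.303

2πR = 2π·8 = 50.265482
per-turn = √(50.265482² + 25²) = √(2526.6187 + 625) = √3151.6187 = 56.139280
L = 2.75 × 56.139280 = 154.383019
V = π·2.5² × L = 19.634954 × 154.383019 = 3031.303494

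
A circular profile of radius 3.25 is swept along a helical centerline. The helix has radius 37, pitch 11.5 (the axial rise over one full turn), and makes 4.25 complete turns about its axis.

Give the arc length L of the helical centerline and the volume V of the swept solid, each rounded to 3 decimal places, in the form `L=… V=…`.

2πR = 2π·37 = 232.477856
per-turn = √(232.477856² + 11.5²) = √(54045.9537 + 132.25) = √54178.2037 = 232.762118
L = 4.25 × 232.762118 = 989.239003
V = π·3.25² × L = 33.183072 × 989.239003 = 32825.989449

L=989.239 V=32825.989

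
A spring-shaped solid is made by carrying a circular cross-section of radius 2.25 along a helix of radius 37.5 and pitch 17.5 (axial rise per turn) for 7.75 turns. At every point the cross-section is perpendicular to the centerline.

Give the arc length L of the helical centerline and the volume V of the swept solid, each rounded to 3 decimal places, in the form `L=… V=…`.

2πR = 2π·37.5 = 235.619449
per-turn = √(235.619449² + 17.5²) = √(55516.5248 + 306.25) = √55822.7748 = 236.268438
L = 7.75 × 236.268438 = 1831.080394
V = π·2.25² × L = 15.904313 × 1831.080394 = 29122.075362

L=1831.080 V=29122.075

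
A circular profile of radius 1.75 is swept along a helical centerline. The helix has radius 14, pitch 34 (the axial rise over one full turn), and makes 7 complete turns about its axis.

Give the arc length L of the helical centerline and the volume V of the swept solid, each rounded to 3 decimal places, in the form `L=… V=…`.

L=660.148 V=6351.363

2πR = 2π·14 = 87.964594
per-turn = √(87.964594² + 34²) = √(7737.7699 + 1156) = √8893.7699 = 94.306786
L = 7 × 94.306786 = 660.147501
V = π·1.75² × L = 9.621128 × 660.147501 = 6351.363274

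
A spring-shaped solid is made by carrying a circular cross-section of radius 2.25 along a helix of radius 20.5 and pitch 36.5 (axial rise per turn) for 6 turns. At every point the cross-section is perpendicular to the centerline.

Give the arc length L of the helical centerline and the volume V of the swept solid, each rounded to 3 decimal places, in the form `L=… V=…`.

L=803.262 V=12775.331

2πR = 2π·20.5 = 128.805299
per-turn = √(128.805299² + 36.5²) = √(16590.8050 + 1332.25) = √17923.0550 = 133.877014
L = 6 × 133.877014 = 803.262087
V = π·2.25² × L = 15.904313 × 803.262087 = 12775.331494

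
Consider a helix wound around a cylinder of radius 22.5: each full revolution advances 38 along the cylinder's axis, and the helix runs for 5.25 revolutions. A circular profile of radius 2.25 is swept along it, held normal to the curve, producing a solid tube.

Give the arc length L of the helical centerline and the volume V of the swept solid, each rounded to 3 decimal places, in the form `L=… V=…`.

2πR = 2π·22.5 = 141.371669
per-turn = √(141.371669² + 38²) = √(19985.9489 + 1444) = √21429.9489 = 146.389716
L = 5.25 × 146.389716 = 768.546008
V = π·2.25² × L = 15.904313 × 768.546008 = 12223.196124

L=768.546 V=12223.196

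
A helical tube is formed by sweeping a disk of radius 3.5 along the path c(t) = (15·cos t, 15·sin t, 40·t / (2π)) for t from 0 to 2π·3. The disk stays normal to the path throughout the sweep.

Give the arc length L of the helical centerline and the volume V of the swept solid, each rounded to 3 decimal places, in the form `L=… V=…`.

L=307.154 V=11820.685

2πR = 2π·15 = 94.247780
per-turn = √(94.247780² + 40²) = √(8882.6440 + 1600) = √10482.6440 = 102.384784
L = 3 × 102.384784 = 307.154352
V = π·3.5² × L = 38.484510 × 307.154352 = 11820.684714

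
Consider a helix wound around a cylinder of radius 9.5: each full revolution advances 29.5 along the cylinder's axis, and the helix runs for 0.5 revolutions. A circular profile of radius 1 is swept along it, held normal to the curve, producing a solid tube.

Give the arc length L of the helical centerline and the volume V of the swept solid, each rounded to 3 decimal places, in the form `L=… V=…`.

L=33.291 V=104.587

2πR = 2π·9.5 = 59.690260
per-turn = √(59.690260² + 29.5²) = √(3562.9272 + 870.25) = √4433.1772 = 66.582109
L = 0.5 × 66.582109 = 33.291054
V = π·1² × L = 3.141593 × 33.291054 = 104.586932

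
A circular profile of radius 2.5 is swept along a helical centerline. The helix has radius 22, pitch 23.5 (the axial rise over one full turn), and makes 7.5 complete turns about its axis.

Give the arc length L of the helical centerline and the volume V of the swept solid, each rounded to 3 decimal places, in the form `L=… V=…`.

L=1051.601 V=20648.131

2πR = 2π·22 = 138.230077
per-turn = √(138.230077² + 23.5²) = √(19107.5541 + 552.25) = √19659.8041 = 140.213423
L = 7.5 × 140.213423 = 1051.600676
V = π·2.5² × L = 19.634954 × 1051.600676 = 20648.130989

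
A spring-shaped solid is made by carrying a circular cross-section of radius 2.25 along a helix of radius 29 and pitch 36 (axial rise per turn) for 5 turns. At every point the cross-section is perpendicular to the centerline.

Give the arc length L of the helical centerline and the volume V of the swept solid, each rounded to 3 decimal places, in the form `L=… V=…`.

2πR = 2π·29 = 182.212374
per-turn = √(182.212374² + 36²) = √(33201.3492 + 1296) = √34497.3492 = 185.734620
L = 5 × 185.734620 = 928.673102
V = π·2.25² × L = 15.904313 × 928.673102 = 14769.907509

L=928.673 V=14769.908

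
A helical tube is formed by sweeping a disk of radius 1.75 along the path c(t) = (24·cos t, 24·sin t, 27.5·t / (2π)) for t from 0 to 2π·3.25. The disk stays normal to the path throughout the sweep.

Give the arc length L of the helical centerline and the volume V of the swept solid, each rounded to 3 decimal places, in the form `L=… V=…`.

2πR = 2π·24 = 150.796447
per-turn = √(150.796447² + 27.5²) = √(22739.5685 + 756.25) = √23495.8185 = 153.283458
L = 3.25 × 153.283458 = 498.171239
V = π·1.75² × L = 9.621128 × 498.171239 = 4792.969008

L=498.171 V=4792.969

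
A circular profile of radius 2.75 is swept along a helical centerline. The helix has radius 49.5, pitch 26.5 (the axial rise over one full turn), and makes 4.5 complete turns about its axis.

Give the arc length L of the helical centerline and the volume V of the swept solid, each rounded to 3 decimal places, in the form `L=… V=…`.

2πR = 2π·49.5 = 311.017673
per-turn = √(311.017673² + 26.5²) = √(96731.9927 + 702.25) = √97434.2427 = 312.144586
L = 4.5 × 312.144586 = 1404.650638
V = π·2.75² × L = 23.758294 × 1404.650638 = 33372.103451

L=1404.651 V=33372.103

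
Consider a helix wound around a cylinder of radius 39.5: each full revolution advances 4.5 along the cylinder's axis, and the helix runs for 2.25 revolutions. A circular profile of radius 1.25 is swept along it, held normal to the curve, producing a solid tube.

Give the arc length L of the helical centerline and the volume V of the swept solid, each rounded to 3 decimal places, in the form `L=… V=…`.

L=558.510 V=2741.579

2πR = 2π·39.5 = 248.185820
per-turn = √(248.185820² + 4.5²) = √(61596.2011 + 20.25) = √61616.4511 = 248.226612
L = 2.25 × 248.226612 = 558.509878
V = π·1.25² × L = 4.908739 × 558.509878 = 2741.578951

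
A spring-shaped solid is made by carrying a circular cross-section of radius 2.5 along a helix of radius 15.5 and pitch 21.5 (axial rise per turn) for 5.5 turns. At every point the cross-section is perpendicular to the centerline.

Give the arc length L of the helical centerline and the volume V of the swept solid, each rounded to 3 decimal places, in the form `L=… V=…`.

2πR = 2π·15.5 = 97.389372
per-turn = √(97.389372² + 21.5²) = √(9484.6898 + 462.25) = √9946.9398 = 99.734346
L = 5.5 × 99.734346 = 548.538905
V = π·2.5² × L = 19.634954 × 548.538905 = 10770.536205

L=548.539 V=10770.536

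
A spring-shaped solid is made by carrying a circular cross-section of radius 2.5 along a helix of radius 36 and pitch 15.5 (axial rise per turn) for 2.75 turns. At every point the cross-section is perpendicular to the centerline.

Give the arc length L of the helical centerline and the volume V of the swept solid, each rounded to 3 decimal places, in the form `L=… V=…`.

L=623.494 V=12242.278

2πR = 2π·36 = 226.194671
per-turn = √(226.194671² + 15.5²) = √(51164.0292 + 240.25) = √51404.2792 = 226.725118
L = 2.75 × 226.725118 = 623.494075
V = π·2.5² × L = 19.634954 × 623.494075 = 12242.277535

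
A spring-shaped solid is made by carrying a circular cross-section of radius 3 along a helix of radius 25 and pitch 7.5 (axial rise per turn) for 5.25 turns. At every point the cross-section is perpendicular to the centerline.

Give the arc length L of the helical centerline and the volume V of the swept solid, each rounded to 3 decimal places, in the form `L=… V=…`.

L=825.608 V=23343.503

2πR = 2π·25 = 157.079633
per-turn = √(157.079633² + 7.5²) = √(24674.0110 + 56.25) = √24730.2610 = 157.258580
L = 5.25 × 157.258580 = 825.607545
V = π·3² × L = 28.274334 × 825.607545 = 23343.503392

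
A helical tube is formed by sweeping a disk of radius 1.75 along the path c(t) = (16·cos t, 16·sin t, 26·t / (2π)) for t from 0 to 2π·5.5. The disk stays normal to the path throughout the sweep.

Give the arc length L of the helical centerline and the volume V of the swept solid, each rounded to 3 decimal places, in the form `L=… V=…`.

L=571.113 V=5494.749

2πR = 2π·16 = 100.530965
per-turn = √(100.530965² + 26²) = √(10106.4749 + 676) = √10782.4749 = 103.838697
L = 5.5 × 103.838697 = 571.112831
V = π·1.75² × L = 9.621128 × 571.112831 = 5494.749367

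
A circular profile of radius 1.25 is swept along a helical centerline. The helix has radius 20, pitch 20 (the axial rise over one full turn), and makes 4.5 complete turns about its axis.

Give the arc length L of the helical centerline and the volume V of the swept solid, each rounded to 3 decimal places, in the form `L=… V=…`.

2πR = 2π·20 = 125.663706
per-turn = √(125.663706² + 20²) = √(15791.3670 + 400) = √16191.3670 = 127.245303
L = 4.5 × 127.245303 = 572.603862
V = π·1.25² × L = 4.908739 × 572.603862 = 2810.762634

L=572.604 V=2810.763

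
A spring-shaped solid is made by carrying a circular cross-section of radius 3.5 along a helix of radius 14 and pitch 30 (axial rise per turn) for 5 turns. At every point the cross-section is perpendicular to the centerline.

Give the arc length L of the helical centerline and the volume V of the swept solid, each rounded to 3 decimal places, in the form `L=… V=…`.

L=464.698 V=17883.675

2πR = 2π·14 = 87.964594
per-turn = √(87.964594² + 30²) = √(7737.7699 + 900) = √8637.7699 = 92.939603
L = 5 × 92.939603 = 464.698016
V = π·3.5² × L = 38.484510 × 464.698016 = 17883.675454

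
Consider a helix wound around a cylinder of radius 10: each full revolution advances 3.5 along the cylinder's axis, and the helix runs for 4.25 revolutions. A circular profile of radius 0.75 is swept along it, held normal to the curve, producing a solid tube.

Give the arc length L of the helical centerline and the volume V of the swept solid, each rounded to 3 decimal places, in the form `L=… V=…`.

L=267.449 V=472.622

2πR = 2π·10 = 62.831853
per-turn = √(62.831853² + 3.5²) = √(3947.8418 + 12.25) = √3960.0918 = 62.929260
L = 4.25 × 62.929260 = 267.449355
V = π·0.75² × L = 1.767146 × 267.449355 = 472.622022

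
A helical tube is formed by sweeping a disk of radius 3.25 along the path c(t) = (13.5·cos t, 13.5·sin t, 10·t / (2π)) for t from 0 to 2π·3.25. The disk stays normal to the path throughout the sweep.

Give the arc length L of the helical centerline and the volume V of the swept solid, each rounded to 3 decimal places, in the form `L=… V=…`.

L=277.584 V=9211.087

2πR = 2π·13.5 = 84.823002
per-turn = √(84.823002² + 10²) = √(7194.9416 + 100) = √7294.9416 = 85.410430
L = 3.25 × 85.410430 = 277.583899
V = π·3.25² × L = 33.183072 × 277.583899 = 9211.086604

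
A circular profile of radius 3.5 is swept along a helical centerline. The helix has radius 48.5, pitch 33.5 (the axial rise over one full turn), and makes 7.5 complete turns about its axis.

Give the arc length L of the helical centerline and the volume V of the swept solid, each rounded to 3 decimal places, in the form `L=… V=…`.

2πR = 2π·48.5 = 304.734487
per-turn = √(304.734487² + 33.5²) = √(92863.1078 + 1122.25) = √93985.3578 = 306.570315
L = 7.5 × 306.570315 = 2299.277360
V = π·3.5² × L = 38.484510 × 2299.277360 = 88486.562557

L=2299.277 V=88486.563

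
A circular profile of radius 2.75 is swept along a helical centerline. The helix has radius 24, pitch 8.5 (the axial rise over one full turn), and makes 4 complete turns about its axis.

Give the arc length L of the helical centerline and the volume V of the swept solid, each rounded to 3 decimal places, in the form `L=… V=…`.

L=604.143 V=14353.414

2πR = 2π·24 = 150.796447
per-turn = √(150.796447² + 8.5²) = √(22739.5685 + 72.25) = √22811.8185 = 151.035819
L = 4 × 151.035819 = 604.143275
V = π·2.75² × L = 23.758294 × 604.143275 = 14353.413811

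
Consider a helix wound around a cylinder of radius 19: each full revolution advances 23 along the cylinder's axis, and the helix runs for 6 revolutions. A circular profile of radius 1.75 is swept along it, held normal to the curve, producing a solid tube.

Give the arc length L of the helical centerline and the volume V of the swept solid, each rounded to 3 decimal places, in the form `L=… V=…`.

2πR = 2π·19 = 119.380521
per-turn = √(119.380521² + 23²) = √(14251.7088 + 529) = √14780.7088 = 121.575938
L = 6 × 121.575938 = 729.455629
V = π·1.75² × L = 9.621128 × 729.455629 = 7018.185617

L=729.456 V=7018.186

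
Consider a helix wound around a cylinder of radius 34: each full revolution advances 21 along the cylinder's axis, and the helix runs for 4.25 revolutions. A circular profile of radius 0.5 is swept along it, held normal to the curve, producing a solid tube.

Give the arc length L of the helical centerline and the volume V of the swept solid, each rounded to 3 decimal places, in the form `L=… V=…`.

L=912.296 V=716.516

2πR = 2π·34 = 213.628300
per-turn = √(213.628300² + 21²) = √(45637.0508 + 441) = √46078.0508 = 214.657986
L = 4.25 × 214.657986 = 912.296438
V = π·0.5² × L = 0.785398 × 912.296438 = 716.515947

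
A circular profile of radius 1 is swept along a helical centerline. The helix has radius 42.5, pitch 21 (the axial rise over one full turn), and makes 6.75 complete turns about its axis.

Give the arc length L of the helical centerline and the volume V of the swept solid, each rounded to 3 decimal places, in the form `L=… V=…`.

2πR = 2π·42.5 = 267.035376
per-turn = √(267.035376² + 21²) = √(71307.8918 + 441) = √71748.8918 = 267.859836
L = 6.75 × 267.859836 = 1808.053894
V = π·1² × L = 3.141593 × 1808.053894 = 5680.168830

L=1808.054 V=5680.169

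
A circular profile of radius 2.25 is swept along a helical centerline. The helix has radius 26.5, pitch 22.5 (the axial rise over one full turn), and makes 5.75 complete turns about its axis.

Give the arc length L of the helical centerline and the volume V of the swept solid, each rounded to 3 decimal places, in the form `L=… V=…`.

2πR = 2π·26.5 = 166.504411
per-turn = √(166.504411² + 22.5²) = √(27723.7188 + 506.25) = √28229.9688 = 168.017763
L = 5.75 × 168.017763 = 966.102139
V = π·2.25² × L = 15.904313 × 966.102139 = 15365.190618

L=966.102 V=15365.191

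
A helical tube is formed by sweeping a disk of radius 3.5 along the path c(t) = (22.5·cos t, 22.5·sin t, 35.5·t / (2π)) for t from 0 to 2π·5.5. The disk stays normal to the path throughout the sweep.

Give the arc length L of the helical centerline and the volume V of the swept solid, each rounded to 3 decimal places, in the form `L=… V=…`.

L=801.684 V=30852.423

2πR = 2π·22.5 = 141.371669
per-turn = √(141.371669² + 35.5²) = √(19985.9489 + 1260.25) = √21246.1989 = 145.760759
L = 5.5 × 145.760759 = 801.684175
V = π·3.5² × L = 38.484510 × 801.684175 = 30852.422670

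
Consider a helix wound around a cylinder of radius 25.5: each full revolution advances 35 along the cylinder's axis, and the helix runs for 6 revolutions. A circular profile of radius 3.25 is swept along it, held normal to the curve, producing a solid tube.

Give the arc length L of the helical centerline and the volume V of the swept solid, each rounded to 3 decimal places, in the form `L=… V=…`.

2πR = 2π·25.5 = 160.221225
per-turn = √(160.221225² + 35²) = √(25670.8410 + 1225) = √26895.8410 = 163.999515
L = 6 × 163.999515 = 983.997092
V = π·3.25² × L = 33.183072 × 983.997092 = 32652.046759

L=983.997 V=32652.047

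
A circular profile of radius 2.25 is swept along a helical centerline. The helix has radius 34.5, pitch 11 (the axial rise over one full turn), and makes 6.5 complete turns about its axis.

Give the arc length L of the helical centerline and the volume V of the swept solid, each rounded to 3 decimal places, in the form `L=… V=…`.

2πR = 2π·34.5 = 216.769893
per-turn = √(216.769893² + 11²) = √(46989.1866 + 121) = √47110.1866 = 217.048811
L = 6.5 × 217.048811 = 1410.817274
V = π·2.25² × L = 15.904313 × 1410.817274 = 22438.079249

L=1410.817 V=22438.079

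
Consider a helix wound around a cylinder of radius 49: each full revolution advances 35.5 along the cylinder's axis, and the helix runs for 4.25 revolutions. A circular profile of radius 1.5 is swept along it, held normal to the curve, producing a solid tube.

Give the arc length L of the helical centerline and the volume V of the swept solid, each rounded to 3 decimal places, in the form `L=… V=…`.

2πR = 2π·49 = 307.876080
per-turn = √(307.876080² + 35.5²) = √(94787.6807 + 1260.25) = √96047.9307 = 309.916006
L = 4.25 × 309.916006 = 1317.143025
V = π·1.5² × L = 7.068583 × 1317.143025 = 9310.335413

L=1317.143 V=9310.335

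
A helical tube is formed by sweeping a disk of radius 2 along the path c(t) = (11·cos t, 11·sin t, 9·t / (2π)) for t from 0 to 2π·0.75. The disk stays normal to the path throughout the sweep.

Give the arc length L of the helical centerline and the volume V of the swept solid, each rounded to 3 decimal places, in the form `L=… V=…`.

2πR = 2π·11 = 69.115038
per-turn = √(69.115038² + 9²) = √(4776.8885 + 81) = √4857.8885 = 69.698555
L = 0.75 × 69.698555 = 52.273916
V = π·2² × L = 12.566371 × 52.273916 = 656.893402

L=52.274 V=656.893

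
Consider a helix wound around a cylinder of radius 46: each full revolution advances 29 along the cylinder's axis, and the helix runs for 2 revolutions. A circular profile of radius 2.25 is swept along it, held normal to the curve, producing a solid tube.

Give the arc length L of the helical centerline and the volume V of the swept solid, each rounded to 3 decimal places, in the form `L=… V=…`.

2πR = 2π·46 = 289.026524
per-turn = √(289.026524² + 29²) = √(83536.3317 + 841) = √84377.3317 = 290.477764
L = 2 × 290.477764 = 580.955529
V = π·2.25² × L = 15.904313 × 580.955529 = 9239.698460

L=580.956 V=9239.698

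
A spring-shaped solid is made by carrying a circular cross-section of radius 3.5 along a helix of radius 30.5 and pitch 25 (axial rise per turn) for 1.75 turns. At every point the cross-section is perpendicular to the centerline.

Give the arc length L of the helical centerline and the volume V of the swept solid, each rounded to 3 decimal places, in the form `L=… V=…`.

L=338.207 V=13015.718

2πR = 2π·30.5 = 191.637152
per-turn = √(191.637152² + 25²) = √(36724.7980 + 625) = √37349.7980 = 193.260958
L = 1.75 × 193.260958 = 338.206677
V = π·3.5² × L = 38.484510 × 338.206677 = 13015.718242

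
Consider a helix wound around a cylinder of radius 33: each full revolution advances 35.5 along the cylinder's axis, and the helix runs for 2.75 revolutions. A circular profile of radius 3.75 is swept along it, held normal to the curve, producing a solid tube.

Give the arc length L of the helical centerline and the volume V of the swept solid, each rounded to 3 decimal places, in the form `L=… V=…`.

2πR = 2π·33 = 207.345115
per-turn = √(207.345115² + 35.5²) = √(42991.9968 + 1260.25) = √44252.2468 = 210.362180
L = 2.75 × 210.362180 = 578.495995
V = π·3.75² × L = 44.178647 × 578.495995 = 25557.170174

L=578.496 V=25557.170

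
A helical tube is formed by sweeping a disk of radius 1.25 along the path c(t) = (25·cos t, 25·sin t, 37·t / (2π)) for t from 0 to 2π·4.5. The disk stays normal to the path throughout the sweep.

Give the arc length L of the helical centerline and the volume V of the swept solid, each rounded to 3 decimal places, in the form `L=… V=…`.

2πR = 2π·25 = 157.079633
per-turn = √(157.079633² + 37²) = √(24674.0110 + 1369) = √26043.0110 = 161.378471
L = 4.5 × 161.378471 = 726.203121
V = π·1.25² × L = 4.908739 × 726.203121 = 3564.741234

L=726.203 V=3564.741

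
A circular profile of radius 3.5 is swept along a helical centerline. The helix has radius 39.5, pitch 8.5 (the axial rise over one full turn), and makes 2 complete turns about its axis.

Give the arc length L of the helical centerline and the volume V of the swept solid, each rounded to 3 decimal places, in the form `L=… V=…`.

L=496.663 V=19113.819

2πR = 2π·39.5 = 248.185820
per-turn = √(248.185820² + 8.5²) = √(61596.2011 + 72.25) = √61668.4511 = 248.331333
L = 2 × 248.331333 = 496.662666
V = π·3.5² × L = 38.484510 × 496.662666 = 19113.819358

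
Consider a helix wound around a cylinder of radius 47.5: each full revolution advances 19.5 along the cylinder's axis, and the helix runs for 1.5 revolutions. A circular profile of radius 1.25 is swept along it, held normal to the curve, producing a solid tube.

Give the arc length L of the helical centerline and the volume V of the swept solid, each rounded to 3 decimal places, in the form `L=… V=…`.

L=448.631 V=2202.215

2πR = 2π·47.5 = 298.451302
per-turn = √(298.451302² + 19.5²) = √(89073.1797 + 380.25) = √89453.4297 = 299.087662
L = 1.5 × 299.087662 = 448.631493
V = π·1.25² × L = 4.908739 × 448.631493 = 2202.214693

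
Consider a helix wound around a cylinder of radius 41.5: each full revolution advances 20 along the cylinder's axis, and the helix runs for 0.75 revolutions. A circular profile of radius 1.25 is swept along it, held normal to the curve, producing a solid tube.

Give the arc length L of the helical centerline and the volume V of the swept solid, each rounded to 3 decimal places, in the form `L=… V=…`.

2πR = 2π·41.5 = 260.752190
per-turn = √(260.752190² + 20²) = √(67991.7047 + 400) = √68391.7047 = 261.518077
L = 0.75 × 261.518077 = 196.138558
V = π·1.25² × L = 4.908739 × 196.138558 = 962.792895

L=196.139 V=962.793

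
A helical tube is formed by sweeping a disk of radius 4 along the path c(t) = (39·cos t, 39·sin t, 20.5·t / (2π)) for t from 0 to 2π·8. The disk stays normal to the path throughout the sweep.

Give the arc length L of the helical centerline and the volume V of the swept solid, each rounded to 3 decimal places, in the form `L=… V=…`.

2πR = 2π·39 = 245.044227
per-turn = √(245.044227² + 20.5²) = √(60046.6732 + 420.25) = √60466.9232 = 245.900230
L = 8 × 245.900230 = 1967.201841
V = π·4² × L = 50.265482 × 1967.201841 = 98882.349630

L=1967.202 V=98882.350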